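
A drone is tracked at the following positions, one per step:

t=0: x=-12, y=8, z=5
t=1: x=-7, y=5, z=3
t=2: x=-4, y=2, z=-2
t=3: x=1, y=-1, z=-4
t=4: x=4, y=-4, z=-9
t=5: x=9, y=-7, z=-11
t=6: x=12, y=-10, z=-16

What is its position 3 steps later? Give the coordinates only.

The moves between consecutive positions are (+5, -3, -2), (+3, -3, -5), (+5, -3, -2), (+3, -3, -5), (+5, -3, -2), (+3, -3, -5); they repeat the 2-cycle [(+5, -3, -2), (+3, -3, -5)].
step 7: apply (+5, -3, -2) → x=17, y=-13, z=-18
step 8: apply (+3, -3, -5) → x=20, y=-16, z=-23
step 9: apply (+5, -3, -2) → x=25, y=-19, z=-25

x=25, y=-19, z=-25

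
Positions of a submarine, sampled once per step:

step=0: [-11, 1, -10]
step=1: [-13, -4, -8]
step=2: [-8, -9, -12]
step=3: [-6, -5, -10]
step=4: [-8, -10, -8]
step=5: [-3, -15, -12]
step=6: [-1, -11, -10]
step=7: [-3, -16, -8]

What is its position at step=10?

[2, -22, -8]

The moves between consecutive positions are [-2, -5, +2], [+5, -5, -4], [+2, +4, +2], [-2, -5, +2], [+5, -5, -4], [+2, +4, +2], [-2, -5, +2]; they repeat the 3-cycle [[-2, -5, +2], [+5, -5, -4], [+2, +4, +2]].
step 8: apply [+5, -5, -4] → [2, -21, -12]
step 9: apply [+2, +4, +2] → [4, -17, -10]
step 10: apply [-2, -5, +2] → [2, -22, -8]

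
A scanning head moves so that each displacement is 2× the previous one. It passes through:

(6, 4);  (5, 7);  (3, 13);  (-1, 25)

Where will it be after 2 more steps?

(-25, 97)

Consecutive displacements (-1, +3), (-2, +6), (-4, +12) scale by a factor of 2 each step.
step 4: (-1, 25) + (-8, +24) → (-9, 49)
step 5: (-9, 49) + (-16, +48) → (-25, 97)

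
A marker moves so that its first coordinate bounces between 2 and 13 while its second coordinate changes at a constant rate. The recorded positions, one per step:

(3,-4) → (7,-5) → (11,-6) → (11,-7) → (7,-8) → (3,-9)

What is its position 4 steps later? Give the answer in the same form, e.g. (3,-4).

The first coordinate reflects between 2 and 13, moving 4 per step.
  step 6: 3 → 5
  step 7: 5 → 9
  step 8: 9 → 13
  step 9: 13 → 9
The second coordinate changes by -1 each step: at step 9 it is -13.

(9,-13)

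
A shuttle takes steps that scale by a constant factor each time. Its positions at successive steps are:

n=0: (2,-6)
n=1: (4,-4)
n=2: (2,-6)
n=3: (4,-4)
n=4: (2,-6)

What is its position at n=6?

(2,-6)

The jumps are (+2,+2), (-2,-2), (+2,+2), (-2,-2) — a geometric progression with ratio -1.
step 5: (2,-6) + (+2,+2) → (4,-4)
step 6: (4,-4) + (-2,-2) → (2,-6)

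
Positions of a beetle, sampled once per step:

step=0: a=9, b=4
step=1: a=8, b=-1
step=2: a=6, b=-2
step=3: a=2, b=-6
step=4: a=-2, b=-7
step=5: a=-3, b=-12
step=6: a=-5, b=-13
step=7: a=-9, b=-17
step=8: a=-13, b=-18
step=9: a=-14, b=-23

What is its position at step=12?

a=-24, b=-29

Step-to-step displacements: (-1, -5), (-2, -1), (-4, -4), (-4, -1), (-1, -5), (-2, -1), (-4, -4), (-4, -1), (-1, -5) — a repeating cycle of length 4.
step 10: apply (-2, -1) → a=-16, b=-24
step 11: apply (-4, -4) → a=-20, b=-28
step 12: apply (-4, -1) → a=-24, b=-29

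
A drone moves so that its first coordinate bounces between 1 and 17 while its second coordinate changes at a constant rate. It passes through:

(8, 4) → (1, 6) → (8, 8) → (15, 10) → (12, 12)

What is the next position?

The first coordinate reflects between 1 and 17, moving 7 per step.
  step 5: 12 → 5
The second coordinate changes by +2 each step: at step 5 it is 14.

(5, 14)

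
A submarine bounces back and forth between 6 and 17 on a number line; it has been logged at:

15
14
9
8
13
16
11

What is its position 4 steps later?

13

The value travels 5 per step and bounces off the walls at 6 and 17.
  step 7: 11 → 6
  step 8: 6 → 11
  step 9: 11 → 16
  step 10: 16 → 13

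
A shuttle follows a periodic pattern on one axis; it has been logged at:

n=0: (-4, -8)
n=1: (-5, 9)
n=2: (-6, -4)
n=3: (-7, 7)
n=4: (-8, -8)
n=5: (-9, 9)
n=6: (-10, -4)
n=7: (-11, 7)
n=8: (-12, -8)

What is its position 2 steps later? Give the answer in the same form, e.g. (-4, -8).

The first coordinate changes by -1 each step, so at step 10 it is -4 + 10·(-1) = -14.
The second coordinate repeats the cycle [-8, 9, -4, 7] with period 4; step 10 mod 4 = 2, giving -4.

(-14, -4)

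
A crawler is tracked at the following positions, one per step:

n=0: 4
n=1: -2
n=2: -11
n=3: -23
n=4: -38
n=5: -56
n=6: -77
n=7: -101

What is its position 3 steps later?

Taking differences between consecutive positions: -6, -9, -12, -15, -18, -21, -24. These grow by -3 each step.
step 8: -101 − 27 → -128
step 9: -128 − 30 → -158
step 10: -158 − 33 → -191

-191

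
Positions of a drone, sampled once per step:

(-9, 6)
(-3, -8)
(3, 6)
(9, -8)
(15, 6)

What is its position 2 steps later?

First: linear, +6 per step → 27 at step 6.
Second: cycles through 6, -8 every 2 steps. Step 6 lands at position 0 of the cycle → 6.

(27, 6)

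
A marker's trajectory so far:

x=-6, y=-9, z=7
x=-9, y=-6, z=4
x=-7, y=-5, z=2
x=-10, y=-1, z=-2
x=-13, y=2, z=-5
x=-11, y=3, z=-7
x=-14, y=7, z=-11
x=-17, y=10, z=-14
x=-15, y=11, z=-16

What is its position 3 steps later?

x=-19, y=19, z=-25

The moves between consecutive positions are (-3, +3, -3), (+2, +1, -2), (-3, +4, -4), (-3, +3, -3), (+2, +1, -2), (-3, +4, -4), (-3, +3, -3), (+2, +1, -2); they repeat the 3-cycle [(-3, +3, -3), (+2, +1, -2), (-3, +4, -4)].
step 9: apply (-3, +4, -4) → x=-18, y=15, z=-20
step 10: apply (-3, +3, -3) → x=-21, y=18, z=-23
step 11: apply (+2, +1, -2) → x=-19, y=19, z=-25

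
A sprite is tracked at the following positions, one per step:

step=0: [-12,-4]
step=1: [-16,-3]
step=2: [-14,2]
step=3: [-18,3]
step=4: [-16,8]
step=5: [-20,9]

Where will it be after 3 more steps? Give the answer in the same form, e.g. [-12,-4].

Step-to-step displacements: [-4,+1], [+2,+5], [-4,+1], [+2,+5], [-4,+1] — a repeating cycle of length 2.
step 6: apply [+2,+5] → [-18,14]
step 7: apply [-4,+1] → [-22,15]
step 8: apply [+2,+5] → [-20,20]

[-20,20]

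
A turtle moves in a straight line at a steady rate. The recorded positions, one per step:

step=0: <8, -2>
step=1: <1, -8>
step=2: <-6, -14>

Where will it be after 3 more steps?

Constant displacement of <-7, -6> per step.
step 3: <-6, -14> + <-7, -6> → <-13, -20>
step 4: <-13, -20> + <-7, -6> → <-20, -26>
step 5: <-20, -26> + <-7, -6> → <-27, -32>

<-27, -32>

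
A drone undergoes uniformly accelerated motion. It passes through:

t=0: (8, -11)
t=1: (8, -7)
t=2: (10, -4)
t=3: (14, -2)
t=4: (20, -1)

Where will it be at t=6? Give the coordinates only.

First differences are (+0, +4), (+2, +3), (+4, +2), (+6, +1); their common second difference is (+2, -1) (constant acceleration).
step 5: (20, -1) + (+8, +0) → (28, -1)
step 6: (28, -1) + (+10, -1) → (38, -2)

(38, -2)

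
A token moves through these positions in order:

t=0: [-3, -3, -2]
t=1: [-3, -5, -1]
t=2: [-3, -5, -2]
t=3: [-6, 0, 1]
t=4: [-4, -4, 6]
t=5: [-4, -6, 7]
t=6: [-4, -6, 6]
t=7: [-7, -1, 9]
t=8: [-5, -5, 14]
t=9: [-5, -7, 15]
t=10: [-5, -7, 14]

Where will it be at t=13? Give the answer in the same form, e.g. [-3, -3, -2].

Differencing gives [+0, -2, +1], [+0, +0, -1], [-3, +5, +3], [+2, -4, +5], [+0, -2, +1], [+0, +0, -1], [-3, +5, +3], [+2, -4, +5], [+0, -2, +1], [+0, +0, -1]. This is the pattern [+0, -2, +1], [+0, +0, -1], [-3, +5, +3], [+2, -4, +5] repeated.
step 11: apply [-3, +5, +3] → [-8, -2, 17]
step 12: apply [+2, -4, +5] → [-6, -6, 22]
step 13: apply [+0, -2, +1] → [-6, -8, 23]

[-6, -8, 23]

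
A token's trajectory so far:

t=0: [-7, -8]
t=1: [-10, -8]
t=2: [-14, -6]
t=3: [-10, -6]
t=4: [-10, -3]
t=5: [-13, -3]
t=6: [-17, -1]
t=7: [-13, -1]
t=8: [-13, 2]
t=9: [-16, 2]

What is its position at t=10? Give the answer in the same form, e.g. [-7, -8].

[-20, 4]

The moves between consecutive positions are [-3, +0], [-4, +2], [+4, +0], [+0, +3], [-3, +0], [-4, +2], [+4, +0], [+0, +3], [-3, +0]; they repeat the 4-cycle [[-3, +0], [-4, +2], [+4, +0], [+0, +3]].
step 10: apply [-4, +2] → [-20, 4]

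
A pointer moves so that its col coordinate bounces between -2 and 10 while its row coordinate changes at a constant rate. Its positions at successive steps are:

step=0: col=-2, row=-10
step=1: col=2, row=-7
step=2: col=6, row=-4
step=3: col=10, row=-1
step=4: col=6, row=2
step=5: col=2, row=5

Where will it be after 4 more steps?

col=10, row=17

The col coordinate travels 4 per step and bounces off the walls at -2 and 10.
  step 6: 2 → -2
  step 7: -2 → 2
  step 8: 2 → 6
  step 9: 6 → 10
The row coordinate changes by +3 each step: at step 9 it is 17.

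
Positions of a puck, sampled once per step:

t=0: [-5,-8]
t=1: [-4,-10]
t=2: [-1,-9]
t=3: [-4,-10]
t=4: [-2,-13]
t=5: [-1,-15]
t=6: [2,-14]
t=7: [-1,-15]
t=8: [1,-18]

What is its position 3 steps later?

[2,-20]

Differencing gives [+1,-2], [+3,+1], [-3,-1], [+2,-3], [+1,-2], [+3,+1], [-3,-1], [+2,-3]. This is the pattern [+1,-2], [+3,+1], [-3,-1], [+2,-3] repeated.
step 9: apply [+1,-2] → [2,-20]
step 10: apply [+3,+1] → [5,-19]
step 11: apply [-3,-1] → [2,-20]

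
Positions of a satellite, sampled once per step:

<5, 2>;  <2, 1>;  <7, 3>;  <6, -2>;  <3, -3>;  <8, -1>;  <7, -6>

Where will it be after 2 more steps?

The moves between consecutive positions are <-3, -1>, <+5, +2>, <-1, -5>, <-3, -1>, <+5, +2>, <-1, -5>; they repeat the 3-cycle [<-3, -1>, <+5, +2>, <-1, -5>].
step 7: apply <-3, -1> → <4, -7>
step 8: apply <+5, +2> → <9, -5>

<9, -5>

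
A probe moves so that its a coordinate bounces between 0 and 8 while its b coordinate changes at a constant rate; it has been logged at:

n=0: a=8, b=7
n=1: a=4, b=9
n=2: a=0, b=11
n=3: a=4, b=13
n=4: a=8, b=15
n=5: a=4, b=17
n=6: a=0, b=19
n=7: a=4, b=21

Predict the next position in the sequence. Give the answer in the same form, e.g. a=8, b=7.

a=8, b=23

The a coordinate travels 4 per step and bounces off the walls at 0 and 8.
  step 8: 4 → 8
The b coordinate changes by +2 each step: at step 8 it is 23.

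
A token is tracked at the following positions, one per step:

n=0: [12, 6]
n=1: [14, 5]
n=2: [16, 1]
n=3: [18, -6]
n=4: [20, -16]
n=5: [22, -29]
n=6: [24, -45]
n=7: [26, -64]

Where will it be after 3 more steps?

Successive displacements: [+2, -1], [+2, -4], [+2, -7], [+2, -10], [+2, -13], [+2, -16], [+2, -19] — each changes by [+0, -3].
step 8: [26, -64] + [+2, -22] → [28, -86]
step 9: [28, -86] + [+2, -25] → [30, -111]
step 10: [30, -111] + [+2, -28] → [32, -139]

[32, -139]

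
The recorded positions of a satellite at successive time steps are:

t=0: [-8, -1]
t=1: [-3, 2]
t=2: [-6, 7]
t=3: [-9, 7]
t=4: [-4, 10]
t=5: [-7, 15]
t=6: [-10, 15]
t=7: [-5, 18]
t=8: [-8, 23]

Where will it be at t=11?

Step-to-step displacements: [+5, +3], [-3, +5], [-3, +0], [+5, +3], [-3, +5], [-3, +0], [+5, +3], [-3, +5] — a repeating cycle of length 3.
step 9: apply [-3, +0] → [-11, 23]
step 10: apply [+5, +3] → [-6, 26]
step 11: apply [-3, +5] → [-9, 31]

[-9, 31]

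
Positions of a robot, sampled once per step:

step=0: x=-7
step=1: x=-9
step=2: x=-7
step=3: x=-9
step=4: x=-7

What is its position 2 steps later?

Consecutive displacements -2, +2, -2, +2 scale by a factor of -1 each step.
step 5: -7 − 2 → x=-9
step 6: -9 + 2 → x=-7

x=-7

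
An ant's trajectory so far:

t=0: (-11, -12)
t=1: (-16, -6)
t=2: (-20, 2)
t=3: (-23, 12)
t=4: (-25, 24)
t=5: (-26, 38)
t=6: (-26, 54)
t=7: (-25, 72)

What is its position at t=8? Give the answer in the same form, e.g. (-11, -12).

Successive displacements: (-5, +6), (-4, +8), (-3, +10), (-2, +12), (-1, +14), (+0, +16), (+1, +18) — each changes by (+1, +2).
step 8: (-25, 72) + (+2, +20) → (-23, 92)

(-23, 92)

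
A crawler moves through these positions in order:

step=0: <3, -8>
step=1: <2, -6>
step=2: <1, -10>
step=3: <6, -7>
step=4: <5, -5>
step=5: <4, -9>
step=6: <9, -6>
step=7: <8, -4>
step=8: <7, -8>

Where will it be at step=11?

The moves between consecutive positions are <-1, +2>, <-1, -4>, <+5, +3>, <-1, +2>, <-1, -4>, <+5, +3>, <-1, +2>, <-1, -4>; they repeat the 3-cycle [<-1, +2>, <-1, -4>, <+5, +3>].
step 9: apply <+5, +3> → <12, -5>
step 10: apply <-1, +2> → <11, -3>
step 11: apply <-1, -4> → <10, -7>

<10, -7>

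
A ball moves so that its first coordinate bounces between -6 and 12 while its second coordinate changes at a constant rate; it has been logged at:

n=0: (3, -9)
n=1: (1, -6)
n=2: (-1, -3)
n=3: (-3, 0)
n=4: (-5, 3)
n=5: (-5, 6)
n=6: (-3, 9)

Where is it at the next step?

(-1, 12)

The first coordinate travels 2 per step and bounces off the walls at -6 and 12.
  step 7: -3 → -1
The second coordinate changes by +3 each step: at step 7 it is 12.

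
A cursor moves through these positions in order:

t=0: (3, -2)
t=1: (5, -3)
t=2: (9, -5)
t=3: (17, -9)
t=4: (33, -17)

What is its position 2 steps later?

The jumps are (+2, -1), (+4, -2), (+8, -4), (+16, -8) — a geometric progression with ratio 2.
step 5: (33, -17) + (+32, -16) → (65, -33)
step 6: (65, -33) + (+64, -32) → (129, -65)

(129, -65)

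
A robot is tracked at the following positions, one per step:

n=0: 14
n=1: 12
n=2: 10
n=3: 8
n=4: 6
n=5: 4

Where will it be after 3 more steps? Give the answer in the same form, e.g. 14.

-2

Each step adds -2 to the position.
step 6: 4 − 2 → 2
step 7: 2 − 2 → 0
step 8: 0 − 2 → -2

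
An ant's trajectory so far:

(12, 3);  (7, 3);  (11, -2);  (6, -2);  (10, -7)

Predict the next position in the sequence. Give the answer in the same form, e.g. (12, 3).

Step-to-step displacements: (-5, +0), (+4, -5), (-5, +0), (+4, -5) — a repeating cycle of length 2.
step 5: apply (-5, +0) → (5, -7)

(5, -7)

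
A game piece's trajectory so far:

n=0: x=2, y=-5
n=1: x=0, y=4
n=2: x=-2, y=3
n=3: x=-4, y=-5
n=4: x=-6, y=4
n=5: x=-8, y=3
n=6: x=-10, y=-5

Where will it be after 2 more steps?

X: linear, -2 per step → -14 at step 8.
Y: cycles through -5, 4, 3 every 3 steps. Step 8 lands at position 2 of the cycle → 3.

x=-14, y=3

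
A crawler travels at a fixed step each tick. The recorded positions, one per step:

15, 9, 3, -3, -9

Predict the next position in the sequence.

Each step adds -6 to the position.
step 5: -9 − 6 → -15

-15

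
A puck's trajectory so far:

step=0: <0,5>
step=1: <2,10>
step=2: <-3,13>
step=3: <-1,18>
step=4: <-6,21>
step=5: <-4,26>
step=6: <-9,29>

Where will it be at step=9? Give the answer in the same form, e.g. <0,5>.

<-10,42>

The moves between consecutive positions are <+2,+5>, <-5,+3>, <+2,+5>, <-5,+3>, <+2,+5>, <-5,+3>; they repeat the 2-cycle [<+2,+5>, <-5,+3>].
step 7: apply <+2,+5> → <-7,34>
step 8: apply <-5,+3> → <-12,37>
step 9: apply <+2,+5> → <-10,42>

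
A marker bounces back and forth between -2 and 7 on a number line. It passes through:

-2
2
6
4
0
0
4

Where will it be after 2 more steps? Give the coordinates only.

The value reflects between -2 and 7, moving 4 per step.
  step 7: 4 → 6
  step 8: 6 → 2

2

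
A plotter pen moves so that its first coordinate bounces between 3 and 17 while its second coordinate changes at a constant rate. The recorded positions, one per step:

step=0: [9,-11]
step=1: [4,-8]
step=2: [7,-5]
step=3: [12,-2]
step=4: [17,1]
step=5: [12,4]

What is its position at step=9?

The first coordinate travels 5 per step and bounces off the walls at 3 and 17.
  step 6: 12 → 7
  step 7: 7 → 4
  step 8: 4 → 9
  step 9: 9 → 14
The second coordinate changes by +3 each step: at step 9 it is 16.

[14,16]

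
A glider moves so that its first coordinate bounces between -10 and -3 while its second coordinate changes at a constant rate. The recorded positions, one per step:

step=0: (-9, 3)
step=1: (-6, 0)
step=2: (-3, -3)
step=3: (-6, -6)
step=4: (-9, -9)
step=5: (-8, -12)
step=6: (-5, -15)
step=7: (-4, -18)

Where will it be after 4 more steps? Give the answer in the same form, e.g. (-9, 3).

The first coordinate reflects between -10 and -3, moving 3 per step.
  step 8: -4 → -7
  step 9: -7 → -10
  step 10: -10 → -7
  step 11: -7 → -4
The second coordinate changes by -3 each step: at step 11 it is -30.

(-4, -30)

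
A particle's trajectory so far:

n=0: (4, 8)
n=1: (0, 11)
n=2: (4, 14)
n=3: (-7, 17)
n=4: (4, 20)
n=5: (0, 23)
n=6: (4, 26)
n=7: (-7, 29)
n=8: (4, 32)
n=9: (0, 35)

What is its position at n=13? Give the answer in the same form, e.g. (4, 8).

The first coordinate repeats the cycle [4, 0, 4, -7] with period 4; step 13 mod 4 = 1, giving 0.
The second coordinate changes by +3 each step, so at step 13 it is 8 + 13·(3) = 47.

(0, 47)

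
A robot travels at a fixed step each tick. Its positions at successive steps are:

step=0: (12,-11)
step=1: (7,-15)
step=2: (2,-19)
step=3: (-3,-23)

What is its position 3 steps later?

(-18,-35)

The position changes by (-5,-4) every step.
step 4: (-3,-23) + (-5,-4) → (-8,-27)
step 5: (-8,-27) + (-5,-4) → (-13,-31)
step 6: (-13,-31) + (-5,-4) → (-18,-35)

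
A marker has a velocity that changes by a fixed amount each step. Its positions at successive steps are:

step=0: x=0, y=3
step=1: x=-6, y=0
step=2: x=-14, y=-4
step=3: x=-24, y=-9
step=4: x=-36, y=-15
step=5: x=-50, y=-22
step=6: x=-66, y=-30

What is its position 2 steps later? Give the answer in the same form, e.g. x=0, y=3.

Taking differences between consecutive positions: (-6, -3), (-8, -4), (-10, -5), (-12, -6), (-14, -7), (-16, -8). These grow by (-2, -1) each step.
step 7: x=-66, y=-30 + (-18, -9) → x=-84, y=-39
step 8: x=-84, y=-39 + (-20, -10) → x=-104, y=-49

x=-104, y=-49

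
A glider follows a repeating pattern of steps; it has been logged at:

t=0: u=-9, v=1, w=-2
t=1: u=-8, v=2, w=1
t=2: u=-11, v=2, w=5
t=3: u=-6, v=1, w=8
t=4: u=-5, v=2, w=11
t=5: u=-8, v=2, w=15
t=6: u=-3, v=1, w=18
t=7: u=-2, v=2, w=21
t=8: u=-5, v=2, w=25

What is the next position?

Differencing gives (+1, +1, +3), (-3, +0, +4), (+5, -1, +3), (+1, +1, +3), (-3, +0, +4), (+5, -1, +3), (+1, +1, +3), (-3, +0, +4). This is the pattern (+1, +1, +3), (-3, +0, +4), (+5, -1, +3) repeated.
step 9: apply (+5, -1, +3) → u=0, v=1, w=28

u=0, v=1, w=28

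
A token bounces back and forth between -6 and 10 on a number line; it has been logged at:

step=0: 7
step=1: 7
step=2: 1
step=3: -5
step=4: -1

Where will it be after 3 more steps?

The value reflects between -6 and 10, moving 6 per step.
  step 5: -1 → 5
  step 6: 5 → 9
  step 7: 9 → 3

3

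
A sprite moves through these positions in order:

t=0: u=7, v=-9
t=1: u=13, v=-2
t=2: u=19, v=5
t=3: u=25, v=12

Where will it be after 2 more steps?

The position changes by (+6,+7) every step.
step 4: u=25, v=12 + (+6,+7) → u=31, v=19
step 5: u=31, v=19 + (+6,+7) → u=37, v=26

u=37, v=26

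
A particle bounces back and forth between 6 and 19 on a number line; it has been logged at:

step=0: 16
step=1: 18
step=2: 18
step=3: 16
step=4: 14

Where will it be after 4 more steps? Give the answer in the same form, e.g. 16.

The value travels 2 per step and bounces off the walls at 6 and 19.
  step 5: 14 → 12
  step 6: 12 → 10
  step 7: 10 → 8
  step 8: 8 → 6

6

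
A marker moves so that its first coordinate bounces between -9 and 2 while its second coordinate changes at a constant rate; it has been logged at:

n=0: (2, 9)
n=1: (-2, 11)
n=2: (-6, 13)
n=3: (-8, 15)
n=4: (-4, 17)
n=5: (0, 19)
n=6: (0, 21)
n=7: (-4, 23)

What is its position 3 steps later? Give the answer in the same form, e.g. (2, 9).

The first coordinate travels 4 per step and bounces off the walls at -9 and 2.
  step 8: -4 → -8
  step 9: -8 → -6
  step 10: -6 → -2
The second coordinate changes by +2 each step: at step 10 it is 29.

(-2, 29)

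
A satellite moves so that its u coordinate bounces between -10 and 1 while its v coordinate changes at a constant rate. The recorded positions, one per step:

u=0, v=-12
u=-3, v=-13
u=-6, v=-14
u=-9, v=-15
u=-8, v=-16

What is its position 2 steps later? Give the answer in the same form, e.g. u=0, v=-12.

The u coordinate travels 3 per step and bounces off the walls at -10 and 1.
  step 5: -8 → -5
  step 6: -5 → -2
The v coordinate changes by -1 each step: at step 6 it is -18.

u=-2, v=-18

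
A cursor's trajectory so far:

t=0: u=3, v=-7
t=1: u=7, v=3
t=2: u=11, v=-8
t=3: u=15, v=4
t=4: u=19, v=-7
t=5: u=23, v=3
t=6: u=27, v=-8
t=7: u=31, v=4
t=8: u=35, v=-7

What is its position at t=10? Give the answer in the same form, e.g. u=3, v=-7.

u=43, v=-8

U: linear, +4 per step → 43 at step 10.
V: cycles through -7, 3, -8, 4 every 4 steps. Step 10 lands at position 2 of the cycle → -8.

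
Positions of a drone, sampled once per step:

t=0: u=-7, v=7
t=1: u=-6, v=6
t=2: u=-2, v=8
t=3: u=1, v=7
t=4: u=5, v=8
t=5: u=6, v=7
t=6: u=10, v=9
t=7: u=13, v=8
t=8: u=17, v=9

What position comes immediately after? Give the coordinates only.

Differencing gives (+1, -1), (+4, +2), (+3, -1), (+4, +1), (+1, -1), (+4, +2), (+3, -1), (+4, +1). This is the pattern (+1, -1), (+4, +2), (+3, -1), (+4, +1) repeated.
step 9: apply (+1, -1) → u=18, v=8

u=18, v=8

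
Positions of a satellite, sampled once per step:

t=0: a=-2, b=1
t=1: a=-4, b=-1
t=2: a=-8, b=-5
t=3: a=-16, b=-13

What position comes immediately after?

a=-32, b=-29

Consecutive displacements (-2, -2), (-4, -4), (-8, -8) scale by a factor of 2 each step.
step 4: a=-16, b=-13 + (-16, -16) → a=-32, b=-29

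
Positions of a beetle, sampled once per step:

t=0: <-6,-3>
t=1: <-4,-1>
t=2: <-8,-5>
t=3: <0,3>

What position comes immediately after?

<-16,-13>

Step-to-step displacements: <+2,+2>, <-4,-4>, <+8,+8>; each is -2× the previous.
step 4: <0,3> + <-16,-16> → <-16,-13>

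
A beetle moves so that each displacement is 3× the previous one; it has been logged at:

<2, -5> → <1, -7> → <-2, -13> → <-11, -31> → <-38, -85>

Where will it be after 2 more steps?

<-362, -733>

Consecutive displacements <-1, -2>, <-3, -6>, <-9, -18>, <-27, -54> scale by a factor of 3 each step.
step 5: <-38, -85> + <-81, -162> → <-119, -247>
step 6: <-119, -247> + <-243, -486> → <-362, -733>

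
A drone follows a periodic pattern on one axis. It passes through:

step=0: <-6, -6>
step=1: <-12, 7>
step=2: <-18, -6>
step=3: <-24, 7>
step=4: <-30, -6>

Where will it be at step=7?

The first coordinate changes by -6 each step, so at step 7 it is -6 + 7·(-6) = -48.
The second coordinate repeats the cycle [-6, 7] with period 2; step 7 mod 2 = 1, giving 7.

<-48, 7>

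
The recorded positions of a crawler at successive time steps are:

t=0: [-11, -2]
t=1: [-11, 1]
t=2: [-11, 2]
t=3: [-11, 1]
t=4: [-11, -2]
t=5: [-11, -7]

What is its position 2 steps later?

[-11, -23]

First differences are [+0, +3], [+0, +1], [+0, -1], [+0, -3], [+0, -5]; their common second difference is [+0, -2] (constant acceleration).
step 6: [-11, -7] + [+0, -7] → [-11, -14]
step 7: [-11, -14] + [+0, -9] → [-11, -23]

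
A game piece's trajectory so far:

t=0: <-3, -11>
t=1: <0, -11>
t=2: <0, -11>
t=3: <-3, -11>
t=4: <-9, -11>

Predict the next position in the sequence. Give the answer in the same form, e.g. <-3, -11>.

<-18, -11>

First differences are <+3, +0>, <+0, +0>, <-3, +0>, <-6, +0>; their common second difference is <-3, +0> (constant acceleration).
step 5: <-9, -11> + <-9, +0> → <-18, -11>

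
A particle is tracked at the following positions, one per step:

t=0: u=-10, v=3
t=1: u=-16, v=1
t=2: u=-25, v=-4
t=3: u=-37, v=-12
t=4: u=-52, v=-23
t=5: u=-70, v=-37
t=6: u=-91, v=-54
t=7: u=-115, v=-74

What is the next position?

First differences are (-6, -2), (-9, -5), (-12, -8), (-15, -11), (-18, -14), (-21, -17), (-24, -20); their common second difference is (-3, -3) (constant acceleration).
step 8: u=-115, v=-74 + (-27, -23) → u=-142, v=-97

u=-142, v=-97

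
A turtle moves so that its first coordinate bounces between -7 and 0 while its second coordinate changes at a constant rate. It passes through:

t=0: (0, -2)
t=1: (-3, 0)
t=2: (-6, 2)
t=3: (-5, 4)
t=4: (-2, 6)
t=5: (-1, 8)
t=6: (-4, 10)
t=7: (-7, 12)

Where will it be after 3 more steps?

(-2, 18)

The first coordinate reflects between -7 and 0, moving 3 per step.
  step 8: -7 → -4
  step 9: -4 → -1
  step 10: -1 → -2
The second coordinate changes by +2 each step: at step 10 it is 18.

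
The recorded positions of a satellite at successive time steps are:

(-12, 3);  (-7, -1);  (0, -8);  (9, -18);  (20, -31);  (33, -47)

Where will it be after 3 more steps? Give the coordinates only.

(84, -113)

Taking differences between consecutive positions: (+5, -4), (+7, -7), (+9, -10), (+11, -13), (+13, -16). These grow by (+2, -3) each step.
step 6: (33, -47) + (+15, -19) → (48, -66)
step 7: (48, -66) + (+17, -22) → (65, -88)
step 8: (65, -88) + (+19, -25) → (84, -113)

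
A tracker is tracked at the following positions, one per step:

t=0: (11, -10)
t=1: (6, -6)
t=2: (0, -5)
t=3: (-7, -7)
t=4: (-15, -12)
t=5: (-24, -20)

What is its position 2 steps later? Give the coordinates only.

First differences are (-5, +4), (-6, +1), (-7, -2), (-8, -5), (-9, -8); their common second difference is (-1, -3) (constant acceleration).
step 6: (-24, -20) + (-10, -11) → (-34, -31)
step 7: (-34, -31) + (-11, -14) → (-45, -45)

(-45, -45)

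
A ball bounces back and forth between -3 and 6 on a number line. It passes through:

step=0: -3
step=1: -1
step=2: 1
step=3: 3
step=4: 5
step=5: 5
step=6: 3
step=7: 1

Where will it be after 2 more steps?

The value travels 2 per step and bounces off the walls at -3 and 6.
  step 8: 1 → -1
  step 9: -1 → -3

-3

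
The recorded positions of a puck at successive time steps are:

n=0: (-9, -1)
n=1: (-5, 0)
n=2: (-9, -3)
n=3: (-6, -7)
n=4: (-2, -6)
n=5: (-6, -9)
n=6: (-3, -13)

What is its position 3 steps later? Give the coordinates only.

(0, -19)

The moves between consecutive positions are (+4, +1), (-4, -3), (+3, -4), (+4, +1), (-4, -3), (+3, -4); they repeat the 3-cycle [(+4, +1), (-4, -3), (+3, -4)].
step 7: apply (+4, +1) → (1, -12)
step 8: apply (-4, -3) → (-3, -15)
step 9: apply (+3, -4) → (0, -19)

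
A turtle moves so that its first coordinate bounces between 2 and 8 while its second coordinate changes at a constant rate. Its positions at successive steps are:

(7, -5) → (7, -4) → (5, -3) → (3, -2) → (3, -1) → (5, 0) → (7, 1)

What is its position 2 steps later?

(5, 3)

The first coordinate reflects between 2 and 8, moving 2 per step.
  step 7: 7 → 7
  step 8: 7 → 5
The second coordinate changes by +1 each step: at step 8 it is 3.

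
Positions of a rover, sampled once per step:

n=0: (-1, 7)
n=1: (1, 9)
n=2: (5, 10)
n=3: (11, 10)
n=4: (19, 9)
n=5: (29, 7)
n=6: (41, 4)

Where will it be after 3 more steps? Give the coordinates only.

Successive displacements: (+2, +2), (+4, +1), (+6, +0), (+8, -1), (+10, -2), (+12, -3) — each changes by (+2, -1).
step 7: (41, 4) + (+14, -4) → (55, 0)
step 8: (55, 0) + (+16, -5) → (71, -5)
step 9: (71, -5) + (+18, -6) → (89, -11)

(89, -11)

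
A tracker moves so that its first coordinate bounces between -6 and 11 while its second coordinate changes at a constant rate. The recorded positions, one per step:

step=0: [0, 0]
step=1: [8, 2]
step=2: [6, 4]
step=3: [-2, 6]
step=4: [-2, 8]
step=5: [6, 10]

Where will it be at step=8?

[-4, 16]

The first coordinate reflects between -6 and 11, moving 8 per step.
  step 6: 6 → 8
  step 7: 8 → 0
  step 8: 0 → -4
The second coordinate changes by +2 each step: at step 8 it is 16.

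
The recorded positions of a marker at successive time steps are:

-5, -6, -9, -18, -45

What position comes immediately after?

Consecutive displacements -1, -3, -9, -27 scale by a factor of 3 each step.
step 5: -45 − 81 → -126

-126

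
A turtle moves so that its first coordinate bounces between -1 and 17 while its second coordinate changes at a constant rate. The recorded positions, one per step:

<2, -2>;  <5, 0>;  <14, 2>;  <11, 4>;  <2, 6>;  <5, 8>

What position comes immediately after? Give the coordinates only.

The first coordinate reflects between -1 and 17, moving 9 per step.
  step 6: 5 → 14
The second coordinate changes by +2 each step: at step 6 it is 10.

<14, 10>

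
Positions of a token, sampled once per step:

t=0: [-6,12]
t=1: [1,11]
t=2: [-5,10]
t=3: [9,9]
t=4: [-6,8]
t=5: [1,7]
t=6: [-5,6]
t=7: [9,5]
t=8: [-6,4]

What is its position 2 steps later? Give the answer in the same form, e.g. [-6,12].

[-5,2]

First: cycles through -6, 1, -5, 9 every 4 steps. Step 10 lands at position 2 of the cycle → -5.
Second: linear, -1 per step → 2 at step 10.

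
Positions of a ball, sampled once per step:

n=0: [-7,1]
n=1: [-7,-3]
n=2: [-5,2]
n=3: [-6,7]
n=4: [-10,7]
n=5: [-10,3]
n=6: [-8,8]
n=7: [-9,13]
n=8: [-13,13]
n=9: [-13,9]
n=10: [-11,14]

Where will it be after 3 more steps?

[-16,15]

Differencing gives [+0,-4], [+2,+5], [-1,+5], [-4,+0], [+0,-4], [+2,+5], [-1,+5], [-4,+0], [+0,-4], [+2,+5]. This is the pattern [+0,-4], [+2,+5], [-1,+5], [-4,+0] repeated.
step 11: apply [-1,+5] → [-12,19]
step 12: apply [-4,+0] → [-16,19]
step 13: apply [+0,-4] → [-16,15]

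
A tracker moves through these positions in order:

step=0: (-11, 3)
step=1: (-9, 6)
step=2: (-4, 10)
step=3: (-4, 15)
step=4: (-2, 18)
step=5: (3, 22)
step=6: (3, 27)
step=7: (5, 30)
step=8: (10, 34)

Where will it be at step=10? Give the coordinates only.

(12, 42)

The moves between consecutive positions are (+2, +3), (+5, +4), (+0, +5), (+2, +3), (+5, +4), (+0, +5), (+2, +3), (+5, +4); they repeat the 3-cycle [(+2, +3), (+5, +4), (+0, +5)].
step 9: apply (+0, +5) → (10, 39)
step 10: apply (+2, +3) → (12, 42)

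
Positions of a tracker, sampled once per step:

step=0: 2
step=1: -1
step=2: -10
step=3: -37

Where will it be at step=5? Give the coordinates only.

-361

Step-to-step displacements: -3, -9, -27; each is 3× the previous.
step 4: -37 − 81 → -118
step 5: -118 − 243 → -361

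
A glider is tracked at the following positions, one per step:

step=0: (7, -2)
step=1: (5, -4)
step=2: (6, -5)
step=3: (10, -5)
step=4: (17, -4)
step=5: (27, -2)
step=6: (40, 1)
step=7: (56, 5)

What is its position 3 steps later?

Taking differences between consecutive positions: (-2, -2), (+1, -1), (+4, +0), (+7, +1), (+10, +2), (+13, +3), (+16, +4). These grow by (+3, +1) each step.
step 8: (56, 5) + (+19, +5) → (75, 10)
step 9: (75, 10) + (+22, +6) → (97, 16)
step 10: (97, 16) + (+25, +7) → (122, 23)

(122, 23)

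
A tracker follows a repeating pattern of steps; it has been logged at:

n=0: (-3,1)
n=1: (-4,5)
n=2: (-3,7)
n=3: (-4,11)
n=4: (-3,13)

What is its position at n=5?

Differencing gives (-1,+4), (+1,+2), (-1,+4), (+1,+2). This is the pattern (-1,+4), (+1,+2) repeated.
step 5: apply (-1,+4) → (-4,17)

(-4,17)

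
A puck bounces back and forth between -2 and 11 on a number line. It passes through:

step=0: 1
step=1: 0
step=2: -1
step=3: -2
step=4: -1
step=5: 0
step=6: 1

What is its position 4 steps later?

The value reflects between -2 and 11, moving 1 per step.
  step 7: 1 → 2
  step 8: 2 → 3
  step 9: 3 → 4
  step 10: 4 → 5

5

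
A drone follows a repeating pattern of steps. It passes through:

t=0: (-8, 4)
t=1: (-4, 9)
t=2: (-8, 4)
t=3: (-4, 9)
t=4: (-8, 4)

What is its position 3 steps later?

(-4, 9)

Differencing gives (+4, +5), (-4, -5), (+4, +5), (-4, -5). This is the pattern (+4, +5), (-4, -5) repeated.
step 5: apply (+4, +5) → (-4, 9)
step 6: apply (-4, -5) → (-8, 4)
step 7: apply (+4, +5) → (-4, 9)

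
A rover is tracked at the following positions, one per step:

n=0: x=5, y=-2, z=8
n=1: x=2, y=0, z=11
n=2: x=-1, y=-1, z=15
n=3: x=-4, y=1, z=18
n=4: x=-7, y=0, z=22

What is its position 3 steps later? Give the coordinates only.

Step-to-step displacements: (-3, +2, +3), (-3, -1, +4), (-3, +2, +3), (-3, -1, +4) — a repeating cycle of length 2.
step 5: apply (-3, +2, +3) → x=-10, y=2, z=25
step 6: apply (-3, -1, +4) → x=-13, y=1, z=29
step 7: apply (-3, +2, +3) → x=-16, y=3, z=32

x=-16, y=3, z=32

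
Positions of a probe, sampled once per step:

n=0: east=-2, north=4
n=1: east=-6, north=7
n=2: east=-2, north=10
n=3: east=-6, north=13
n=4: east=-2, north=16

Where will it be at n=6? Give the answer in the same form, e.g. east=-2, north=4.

east=-2, north=22

East: cycles through -2, -6 every 2 steps. Step 6 lands at position 0 of the cycle → -2.
North: linear, +3 per step → 22 at step 6.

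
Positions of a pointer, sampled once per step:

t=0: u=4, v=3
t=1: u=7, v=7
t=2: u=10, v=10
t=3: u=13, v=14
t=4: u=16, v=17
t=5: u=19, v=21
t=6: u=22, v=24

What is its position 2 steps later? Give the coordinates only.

The moves between consecutive positions are (+3, +4), (+3, +3), (+3, +4), (+3, +3), (+3, +4), (+3, +3); they repeat the 2-cycle [(+3, +4), (+3, +3)].
step 7: apply (+3, +4) → u=25, v=28
step 8: apply (+3, +3) → u=28, v=31

u=28, v=31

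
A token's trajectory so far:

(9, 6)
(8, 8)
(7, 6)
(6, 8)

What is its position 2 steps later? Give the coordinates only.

(4, 8)

The first coordinate changes by -1 each step, so at step 5 it is 9 + 5·(-1) = 4.
The second coordinate repeats the cycle [6, 8] with period 2; step 5 mod 2 = 1, giving 8.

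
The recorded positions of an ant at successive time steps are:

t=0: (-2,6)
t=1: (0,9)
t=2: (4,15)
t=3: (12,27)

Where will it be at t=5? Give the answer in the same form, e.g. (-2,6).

Step-to-step displacements: (+2,+3), (+4,+6), (+8,+12); each is 2× the previous.
step 4: (12,27) + (+16,+24) → (28,51)
step 5: (28,51) + (+32,+48) → (60,99)

(60,99)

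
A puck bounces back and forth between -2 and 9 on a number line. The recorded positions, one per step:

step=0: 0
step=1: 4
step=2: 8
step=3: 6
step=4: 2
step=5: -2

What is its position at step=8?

The value travels 4 per step and bounces off the walls at -2 and 9.
  step 6: -2 → 2
  step 7: 2 → 6
  step 8: 6 → 8

8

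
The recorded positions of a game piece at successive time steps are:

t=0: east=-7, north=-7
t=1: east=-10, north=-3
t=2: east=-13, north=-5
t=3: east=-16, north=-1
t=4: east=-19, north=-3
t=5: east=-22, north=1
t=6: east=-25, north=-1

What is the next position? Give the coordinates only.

east=-28, north=3

Step-to-step displacements: (-3, +4), (-3, -2), (-3, +4), (-3, -2), (-3, +4), (-3, -2) — a repeating cycle of length 2.
step 7: apply (-3, +4) → east=-28, north=3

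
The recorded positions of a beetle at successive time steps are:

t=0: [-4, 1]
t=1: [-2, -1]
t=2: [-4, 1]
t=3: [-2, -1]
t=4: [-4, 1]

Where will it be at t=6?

Consecutive displacements [+2, -2], [-2, +2], [+2, -2], [-2, +2] scale by a factor of -1 each step.
step 5: [-4, 1] + [+2, -2] → [-2, -1]
step 6: [-2, -1] + [-2, +2] → [-4, 1]

[-4, 1]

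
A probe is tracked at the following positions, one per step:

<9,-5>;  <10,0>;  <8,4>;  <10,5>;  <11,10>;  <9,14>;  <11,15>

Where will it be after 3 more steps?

<12,25>

Step-to-step displacements: <+1,+5>, <-2,+4>, <+2,+1>, <+1,+5>, <-2,+4>, <+2,+1> — a repeating cycle of length 3.
step 7: apply <+1,+5> → <12,20>
step 8: apply <-2,+4> → <10,24>
step 9: apply <+2,+1> → <12,25>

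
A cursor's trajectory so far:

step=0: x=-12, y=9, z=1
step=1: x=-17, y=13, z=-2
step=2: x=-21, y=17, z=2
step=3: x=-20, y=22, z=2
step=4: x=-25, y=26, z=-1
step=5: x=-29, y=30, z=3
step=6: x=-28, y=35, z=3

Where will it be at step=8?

x=-37, y=43, z=4

Step-to-step displacements: (-5, +4, -3), (-4, +4, +4), (+1, +5, +0), (-5, +4, -3), (-4, +4, +4), (+1, +5, +0) — a repeating cycle of length 3.
step 7: apply (-5, +4, -3) → x=-33, y=39, z=0
step 8: apply (-4, +4, +4) → x=-37, y=43, z=4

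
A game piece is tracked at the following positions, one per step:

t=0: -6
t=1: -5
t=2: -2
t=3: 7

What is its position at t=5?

Consecutive displacements +1, +3, +9 scale by a factor of 3 each step.
step 4: 7 + 27 → 34
step 5: 34 + 81 → 115

115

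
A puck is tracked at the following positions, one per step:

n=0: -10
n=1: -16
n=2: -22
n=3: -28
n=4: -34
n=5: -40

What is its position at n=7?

-52

Constant displacement of -6 per step.
step 6: -40 − 6 → -46
step 7: -46 − 6 → -52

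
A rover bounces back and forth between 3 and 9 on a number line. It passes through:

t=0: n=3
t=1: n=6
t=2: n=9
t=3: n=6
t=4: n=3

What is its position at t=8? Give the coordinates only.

n=3

The value reflects between 3 and 9, moving 3 per step.
  step 5: 3 → 6
  step 6: 6 → 9
  step 7: 9 → 6
  step 8: 6 → 3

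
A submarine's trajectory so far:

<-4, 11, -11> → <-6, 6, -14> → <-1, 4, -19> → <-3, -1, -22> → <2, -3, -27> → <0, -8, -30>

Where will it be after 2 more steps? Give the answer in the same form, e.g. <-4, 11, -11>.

<3, -15, -38>

The moves between consecutive positions are <-2, -5, -3>, <+5, -2, -5>, <-2, -5, -3>, <+5, -2, -5>, <-2, -5, -3>; they repeat the 2-cycle [<-2, -5, -3>, <+5, -2, -5>].
step 6: apply <+5, -2, -5> → <5, -10, -35>
step 7: apply <-2, -5, -3> → <3, -15, -38>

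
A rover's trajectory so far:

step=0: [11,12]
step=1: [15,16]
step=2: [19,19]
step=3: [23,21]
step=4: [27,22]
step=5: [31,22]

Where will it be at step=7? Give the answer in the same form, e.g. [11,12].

[39,19]

Successive displacements: [+4,+4], [+4,+3], [+4,+2], [+4,+1], [+4,+0] — each changes by [+0,-1].
step 6: [31,22] + [+4,-1] → [35,21]
step 7: [35,21] + [+4,-2] → [39,19]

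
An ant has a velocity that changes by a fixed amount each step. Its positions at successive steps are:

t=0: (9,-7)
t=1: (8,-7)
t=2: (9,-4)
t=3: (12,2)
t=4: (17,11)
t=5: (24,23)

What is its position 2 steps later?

Taking differences between consecutive positions: (-1,+0), (+1,+3), (+3,+6), (+5,+9), (+7,+12). These grow by (+2,+3) each step.
step 6: (24,23) + (+9,+15) → (33,38)
step 7: (33,38) + (+11,+18) → (44,56)

(44,56)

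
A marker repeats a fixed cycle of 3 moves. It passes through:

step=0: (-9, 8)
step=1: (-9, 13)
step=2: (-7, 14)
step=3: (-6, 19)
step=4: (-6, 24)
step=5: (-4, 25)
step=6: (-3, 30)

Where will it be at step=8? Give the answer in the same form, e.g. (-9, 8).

(-1, 36)

Step-to-step displacements: (+0, +5), (+2, +1), (+1, +5), (+0, +5), (+2, +1), (+1, +5) — a repeating cycle of length 3.
step 7: apply (+0, +5) → (-3, 35)
step 8: apply (+2, +1) → (-1, 36)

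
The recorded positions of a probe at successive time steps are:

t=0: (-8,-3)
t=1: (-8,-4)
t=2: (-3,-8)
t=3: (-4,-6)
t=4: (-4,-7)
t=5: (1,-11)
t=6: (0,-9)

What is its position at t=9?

The moves between consecutive positions are (+0,-1), (+5,-4), (-1,+2), (+0,-1), (+5,-4), (-1,+2); they repeat the 3-cycle [(+0,-1), (+5,-4), (-1,+2)].
step 7: apply (+0,-1) → (0,-10)
step 8: apply (+5,-4) → (5,-14)
step 9: apply (-1,+2) → (4,-12)

(4,-12)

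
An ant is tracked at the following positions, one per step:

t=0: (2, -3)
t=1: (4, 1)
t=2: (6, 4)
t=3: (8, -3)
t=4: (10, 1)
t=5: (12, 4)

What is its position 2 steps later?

First: linear, +2 per step → 16 at step 7.
Second: cycles through -3, 1, 4 every 3 steps. Step 7 lands at position 1 of the cycle → 1.

(16, 1)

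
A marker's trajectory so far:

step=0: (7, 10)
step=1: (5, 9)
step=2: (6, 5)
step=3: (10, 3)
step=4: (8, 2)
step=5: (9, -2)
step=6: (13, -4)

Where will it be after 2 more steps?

(12, -9)

The moves between consecutive positions are (-2, -1), (+1, -4), (+4, -2), (-2, -1), (+1, -4), (+4, -2); they repeat the 3-cycle [(-2, -1), (+1, -4), (+4, -2)].
step 7: apply (-2, -1) → (11, -5)
step 8: apply (+1, -4) → (12, -9)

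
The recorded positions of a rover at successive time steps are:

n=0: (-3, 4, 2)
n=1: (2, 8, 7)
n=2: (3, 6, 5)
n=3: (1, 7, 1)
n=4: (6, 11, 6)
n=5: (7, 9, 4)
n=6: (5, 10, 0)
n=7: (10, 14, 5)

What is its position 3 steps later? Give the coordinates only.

Step-to-step displacements: (+5, +4, +5), (+1, -2, -2), (-2, +1, -4), (+5, +4, +5), (+1, -2, -2), (-2, +1, -4), (+5, +4, +5) — a repeating cycle of length 3.
step 8: apply (+1, -2, -2) → (11, 12, 3)
step 9: apply (-2, +1, -4) → (9, 13, -1)
step 10: apply (+5, +4, +5) → (14, 17, 4)

(14, 17, 4)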